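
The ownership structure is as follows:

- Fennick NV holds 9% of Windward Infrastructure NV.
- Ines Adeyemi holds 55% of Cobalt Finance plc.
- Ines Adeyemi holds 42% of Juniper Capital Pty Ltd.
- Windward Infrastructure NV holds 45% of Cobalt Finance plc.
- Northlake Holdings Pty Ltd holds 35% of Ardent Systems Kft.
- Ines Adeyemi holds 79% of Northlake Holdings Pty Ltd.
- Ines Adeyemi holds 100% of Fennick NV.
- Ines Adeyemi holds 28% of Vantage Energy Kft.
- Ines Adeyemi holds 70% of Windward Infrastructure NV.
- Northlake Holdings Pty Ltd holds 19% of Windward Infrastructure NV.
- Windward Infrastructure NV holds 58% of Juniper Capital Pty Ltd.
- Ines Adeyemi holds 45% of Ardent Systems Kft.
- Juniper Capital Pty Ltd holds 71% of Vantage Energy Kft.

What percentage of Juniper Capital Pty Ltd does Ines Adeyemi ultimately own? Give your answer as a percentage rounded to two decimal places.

96.53%

Ines reaches Juniper along 4 paths.
Direct stake: 42% = 42%.
Via Windward: 70% × 58% = 40.6%.
Via Fennick → Windward: 100% × 9% × 58% = 5.22%.
Via Northlake → Windward: 79% × 19% × 58% = 8.7058%.
Total: 42% + 40.6% + 5.22% + 8.7058% = 96.5258%.
Rounded: 96.53%.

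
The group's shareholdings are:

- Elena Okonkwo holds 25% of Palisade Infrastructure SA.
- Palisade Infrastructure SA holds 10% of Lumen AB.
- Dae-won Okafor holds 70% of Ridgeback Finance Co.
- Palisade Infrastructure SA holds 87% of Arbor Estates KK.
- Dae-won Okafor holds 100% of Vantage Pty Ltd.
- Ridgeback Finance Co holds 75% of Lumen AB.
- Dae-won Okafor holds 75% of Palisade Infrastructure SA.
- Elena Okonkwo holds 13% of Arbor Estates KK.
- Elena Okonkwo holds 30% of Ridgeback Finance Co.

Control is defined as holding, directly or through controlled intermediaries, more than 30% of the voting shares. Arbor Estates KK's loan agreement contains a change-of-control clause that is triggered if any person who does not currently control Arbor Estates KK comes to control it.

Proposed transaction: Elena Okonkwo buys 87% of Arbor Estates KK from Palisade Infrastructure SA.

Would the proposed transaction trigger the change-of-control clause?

Yes

The purchase adds only to Elena's holdings (Palisade's stake shrinks), so Elena is the only person who could newly come to control Arbor.
Elena's largest direct stake is 30% in Ridgeback, which does not meet the threshold, so Elena controls no company.
In Arbor, Elena's side holds only 13%, not > 30%.
So before the transaction, Elena does not control Arbor.
After the purchase, Elena's direct stake in Arbor rises to 13% + 87% = 100%, and Palisade's stake falls to 0%.
Elena holds 100% of Arbor, so Elena controls Arbor.
Elena did not control Arbor before and does after, so the clause is triggered.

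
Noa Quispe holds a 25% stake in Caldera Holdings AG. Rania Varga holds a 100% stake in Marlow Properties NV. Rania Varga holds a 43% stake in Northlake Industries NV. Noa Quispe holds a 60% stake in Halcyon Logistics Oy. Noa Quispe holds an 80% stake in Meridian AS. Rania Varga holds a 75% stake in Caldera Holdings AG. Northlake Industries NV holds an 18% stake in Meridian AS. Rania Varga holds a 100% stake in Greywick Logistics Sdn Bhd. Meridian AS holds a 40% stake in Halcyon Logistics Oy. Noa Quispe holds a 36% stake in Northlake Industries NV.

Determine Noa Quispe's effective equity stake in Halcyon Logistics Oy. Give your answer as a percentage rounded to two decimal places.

94.59%

Noa reaches Halcyon along 3 paths.
Direct stake: 60% = 60%.
Via Northlake → Meridian: 36% × 18% × 40% = 2.592%.
Via Meridian: 80% × 40% = 32%.
Total: 60% + 2.592% + 32% = 94.592%.
Rounded: 94.59%.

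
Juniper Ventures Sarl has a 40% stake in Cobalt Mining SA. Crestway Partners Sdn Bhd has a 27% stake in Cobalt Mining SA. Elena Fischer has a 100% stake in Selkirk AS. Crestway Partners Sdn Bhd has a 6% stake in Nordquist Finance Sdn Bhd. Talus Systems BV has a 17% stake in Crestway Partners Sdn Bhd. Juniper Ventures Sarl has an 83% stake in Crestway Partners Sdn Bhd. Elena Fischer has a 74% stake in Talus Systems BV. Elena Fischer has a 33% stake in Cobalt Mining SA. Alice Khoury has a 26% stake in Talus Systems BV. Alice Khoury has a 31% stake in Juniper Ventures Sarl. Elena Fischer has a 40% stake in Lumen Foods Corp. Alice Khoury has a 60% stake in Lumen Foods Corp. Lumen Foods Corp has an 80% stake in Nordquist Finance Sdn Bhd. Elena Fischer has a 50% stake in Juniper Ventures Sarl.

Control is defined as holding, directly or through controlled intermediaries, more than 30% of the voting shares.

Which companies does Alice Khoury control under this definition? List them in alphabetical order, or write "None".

Cobalt Mining SA, Crestway Partners Sdn Bhd, Juniper Ventures Sarl, Lumen Foods Corp, Nordquist Finance Sdn Bhd

Alice holds 31% of Juniper, so Alice controls Juniper.
Juniper holds 83% of Crestway, so Alice controls Crestway.
Alice holds 60% of Lumen, so Alice controls Lumen.
Lumen and Crestway together hold 80% + 6% = 86% of Nordquist, so Alice controls Nordquist.
Juniper and Crestway together hold 40% + 27% = 67% of Cobalt, so Alice controls Cobalt.
No other company's threshold is met.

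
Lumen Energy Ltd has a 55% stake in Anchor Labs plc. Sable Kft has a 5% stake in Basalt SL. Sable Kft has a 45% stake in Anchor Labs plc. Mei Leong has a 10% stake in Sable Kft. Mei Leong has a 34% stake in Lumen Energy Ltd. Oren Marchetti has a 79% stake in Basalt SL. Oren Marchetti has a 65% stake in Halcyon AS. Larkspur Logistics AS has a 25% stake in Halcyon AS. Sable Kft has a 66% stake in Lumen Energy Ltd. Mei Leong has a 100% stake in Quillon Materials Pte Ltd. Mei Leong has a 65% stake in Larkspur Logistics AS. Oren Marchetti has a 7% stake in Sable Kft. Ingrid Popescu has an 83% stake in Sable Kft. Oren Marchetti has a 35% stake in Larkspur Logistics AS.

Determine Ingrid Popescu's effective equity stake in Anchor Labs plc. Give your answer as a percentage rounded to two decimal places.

67.48%

Ingrid reaches Anchor along 2 paths.
Via Sable → Lumen: 83% × 66% × 55% = 30.129%.
Via Sable: 83% × 45% = 37.35%.
Total: 30.129% + 37.35% = 67.479%.
Rounded: 67.48%.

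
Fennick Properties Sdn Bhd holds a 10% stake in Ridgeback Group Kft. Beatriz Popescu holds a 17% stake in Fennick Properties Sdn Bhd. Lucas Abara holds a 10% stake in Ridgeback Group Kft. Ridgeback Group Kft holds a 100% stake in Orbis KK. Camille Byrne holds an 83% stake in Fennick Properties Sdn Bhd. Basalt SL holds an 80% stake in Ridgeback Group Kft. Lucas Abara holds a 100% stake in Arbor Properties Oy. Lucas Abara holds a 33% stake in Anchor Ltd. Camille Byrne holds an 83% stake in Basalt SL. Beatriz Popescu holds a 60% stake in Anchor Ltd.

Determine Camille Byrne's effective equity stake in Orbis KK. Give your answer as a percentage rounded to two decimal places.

74.70%

Camille reaches Orbis along 2 paths.
Via Basalt → Ridgeback: 83% × 80% × 100% = 66.4%.
Via Fennick → Ridgeback: 83% × 10% × 100% = 8.3%.
Total: 66.4% + 8.3% = 74.7%.
Rounded: 74.70%.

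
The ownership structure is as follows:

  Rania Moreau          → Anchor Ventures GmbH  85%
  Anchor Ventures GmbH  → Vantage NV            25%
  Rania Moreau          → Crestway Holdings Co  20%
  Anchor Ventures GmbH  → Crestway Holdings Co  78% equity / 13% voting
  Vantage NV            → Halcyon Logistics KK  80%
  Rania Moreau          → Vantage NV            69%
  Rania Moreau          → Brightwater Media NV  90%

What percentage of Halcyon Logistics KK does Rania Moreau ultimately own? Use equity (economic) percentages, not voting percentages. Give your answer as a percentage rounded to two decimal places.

72.20%

Rania reaches Halcyon along 2 paths.
Via Anchor → Vantage: 85% × 25% × 80% = 17%.
Via Vantage: 69% × 80% = 55.2%.
Total: 17% + 55.2% = 72.2%.
Rounded: 72.20%.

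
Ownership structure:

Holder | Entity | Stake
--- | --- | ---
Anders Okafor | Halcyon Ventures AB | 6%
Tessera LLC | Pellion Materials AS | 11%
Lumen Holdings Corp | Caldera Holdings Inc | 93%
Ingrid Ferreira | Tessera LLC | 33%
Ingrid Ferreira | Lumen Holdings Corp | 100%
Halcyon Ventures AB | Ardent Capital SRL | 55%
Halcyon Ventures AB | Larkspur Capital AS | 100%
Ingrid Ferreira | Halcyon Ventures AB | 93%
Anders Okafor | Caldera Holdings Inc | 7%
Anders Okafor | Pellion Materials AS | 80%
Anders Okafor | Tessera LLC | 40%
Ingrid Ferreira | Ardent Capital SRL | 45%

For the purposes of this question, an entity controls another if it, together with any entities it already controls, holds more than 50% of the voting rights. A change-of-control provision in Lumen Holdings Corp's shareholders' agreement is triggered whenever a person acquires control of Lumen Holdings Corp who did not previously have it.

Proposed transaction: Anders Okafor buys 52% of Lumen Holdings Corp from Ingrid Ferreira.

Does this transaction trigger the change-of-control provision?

The purchase adds only to Anders's holdings (Ingrid's stake shrinks), so Anders is the only person who could newly come to control Lumen.
Anders holds 80% of Pellion, so Anders controls Pellion.
Neither Anders nor any entity Anders controls holds any voting interest in Lumen.
So before the transaction, Anders does not control Lumen.
After the purchase, Anders holds 52% of Lumen directly, and Ingrid's stake falls to 48%.
Anders holds 52% of Lumen, so Anders controls Lumen.
Anders did not control Lumen before and does after, so the clause is triggered.

Yes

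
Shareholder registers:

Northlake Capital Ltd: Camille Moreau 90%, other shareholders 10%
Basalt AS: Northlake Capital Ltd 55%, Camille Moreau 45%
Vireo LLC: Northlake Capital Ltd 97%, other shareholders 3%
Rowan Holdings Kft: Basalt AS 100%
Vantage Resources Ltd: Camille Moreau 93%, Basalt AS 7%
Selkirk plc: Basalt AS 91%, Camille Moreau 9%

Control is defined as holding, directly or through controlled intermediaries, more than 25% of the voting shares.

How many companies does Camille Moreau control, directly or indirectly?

Camille holds 90% of Northlake, so Camille controls Northlake.
Northlake and Camille together hold 55% + 45% = 100% of Basalt, so Camille controls Basalt.
Northlake holds 97% of Vireo, so Camille controls Vireo.
Basalt holds 100% of Rowan, so Camille controls Rowan.
Camille and Basalt together hold 93% + 7% = 100% of Vantage, so Camille controls Vantage.
Basalt and Camille together hold 91% + 9% = 100% of Selkirk, so Camille controls Selkirk.
Camille controls 6 companies.

6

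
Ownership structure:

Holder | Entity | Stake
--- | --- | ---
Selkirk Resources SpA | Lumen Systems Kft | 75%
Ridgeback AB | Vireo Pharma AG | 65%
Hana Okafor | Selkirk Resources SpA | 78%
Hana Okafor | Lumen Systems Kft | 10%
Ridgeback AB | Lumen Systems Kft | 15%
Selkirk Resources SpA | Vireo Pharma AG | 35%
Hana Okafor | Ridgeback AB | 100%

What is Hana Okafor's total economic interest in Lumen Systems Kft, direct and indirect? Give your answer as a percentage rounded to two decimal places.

83.50%

Hana reaches Lumen along 3 paths.
Via Ridgeback: 100% × 15% = 15%.
Via Selkirk: 78% × 75% = 58.5%.
Direct stake: 10% = 10%.
Total: 15% + 58.5% + 10% = 83.5%.
Rounded: 83.50%.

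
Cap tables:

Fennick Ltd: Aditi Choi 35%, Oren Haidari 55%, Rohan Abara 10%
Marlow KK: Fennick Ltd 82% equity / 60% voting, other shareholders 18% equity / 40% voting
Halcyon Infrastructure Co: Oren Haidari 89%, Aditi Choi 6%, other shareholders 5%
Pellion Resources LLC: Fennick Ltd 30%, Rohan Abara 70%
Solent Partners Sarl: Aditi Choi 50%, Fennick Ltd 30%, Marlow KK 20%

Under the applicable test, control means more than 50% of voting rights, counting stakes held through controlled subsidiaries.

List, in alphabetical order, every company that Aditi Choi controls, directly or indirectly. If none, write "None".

None

Aditi's largest direct stake is 50% in Solent, which does not meet the threshold.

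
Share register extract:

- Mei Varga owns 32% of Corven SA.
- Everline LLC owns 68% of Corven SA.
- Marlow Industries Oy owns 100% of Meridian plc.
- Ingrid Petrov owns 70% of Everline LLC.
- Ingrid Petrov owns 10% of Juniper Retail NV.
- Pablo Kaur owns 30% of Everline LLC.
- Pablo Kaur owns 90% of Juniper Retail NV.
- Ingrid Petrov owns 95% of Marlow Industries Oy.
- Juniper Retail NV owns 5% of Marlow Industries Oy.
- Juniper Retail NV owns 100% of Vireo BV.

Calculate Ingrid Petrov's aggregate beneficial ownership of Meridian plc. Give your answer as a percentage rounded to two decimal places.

95.50%

Ingrid reaches Meridian along 2 paths.
Via Marlow: 95% × 100% = 95%.
Via Juniper → Marlow: 10% × 5% × 100% = 0.5%.
Total: 95% + 0.5% = 95.5%.
Rounded: 95.50%.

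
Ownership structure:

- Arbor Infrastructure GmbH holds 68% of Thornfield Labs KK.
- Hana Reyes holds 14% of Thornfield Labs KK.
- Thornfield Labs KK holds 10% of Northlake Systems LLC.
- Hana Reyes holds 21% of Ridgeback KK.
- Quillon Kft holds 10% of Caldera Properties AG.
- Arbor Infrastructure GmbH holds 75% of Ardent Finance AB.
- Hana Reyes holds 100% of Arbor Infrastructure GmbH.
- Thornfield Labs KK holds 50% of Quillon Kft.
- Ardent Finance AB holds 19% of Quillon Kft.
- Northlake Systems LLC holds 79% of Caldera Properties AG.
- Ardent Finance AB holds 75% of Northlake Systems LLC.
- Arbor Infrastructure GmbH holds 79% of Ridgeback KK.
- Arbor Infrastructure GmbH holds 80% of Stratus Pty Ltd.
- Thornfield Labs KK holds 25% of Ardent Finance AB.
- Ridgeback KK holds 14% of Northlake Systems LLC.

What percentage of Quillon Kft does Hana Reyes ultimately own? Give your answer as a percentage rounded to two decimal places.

Hana reaches Quillon along 5 paths.
Via Thornfield: 14% × 50% = 7%.
Via Arbor → Thornfield: 100% × 68% × 50% = 34%.
Via Arbor → Ardent: 100% × 75% × 19% = 14.25%.
Via Thornfield → Ardent: 14% × 25% × 19% = 0.665%.
Via Arbor → Thornfield → Ardent: 100% × 68% × 25% × 19% = 3.23%.
Total: 7% + 34% + 14.25% + 0.665% + 3.23% = 59.145%.
Rounded: 59.15%.

59.15%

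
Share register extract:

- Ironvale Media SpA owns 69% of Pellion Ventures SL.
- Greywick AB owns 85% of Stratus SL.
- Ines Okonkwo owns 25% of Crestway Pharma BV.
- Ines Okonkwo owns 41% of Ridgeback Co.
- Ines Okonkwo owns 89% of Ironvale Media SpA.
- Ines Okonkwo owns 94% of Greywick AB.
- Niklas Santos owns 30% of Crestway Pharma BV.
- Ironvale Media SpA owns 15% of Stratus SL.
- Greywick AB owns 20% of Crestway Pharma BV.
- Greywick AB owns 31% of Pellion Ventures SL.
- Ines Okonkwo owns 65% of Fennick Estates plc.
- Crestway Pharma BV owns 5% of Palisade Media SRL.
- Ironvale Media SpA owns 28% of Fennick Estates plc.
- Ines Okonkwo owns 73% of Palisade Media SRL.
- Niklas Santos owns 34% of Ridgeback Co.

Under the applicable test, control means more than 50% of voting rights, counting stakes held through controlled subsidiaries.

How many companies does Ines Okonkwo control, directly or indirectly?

Ines holds 89% of Ironvale, so Ines controls Ironvale.
Ines holds 94% of Greywick, so Ines controls Greywick.
Ironvale and Ines together hold 28% + 65% = 93% of Fennick, so Ines controls Fennick.
Ines holds 73% of Palisade, so Ines controls Palisade.
Greywick and Ironvale together hold 85% + 15% = 100% of Stratus, so Ines controls Stratus.
Ironvale and Greywick together hold 69% + 31% = 100% of Pellion, so Ines controls Pellion.
No other company's threshold is met.
Ines controls 6 companies.

6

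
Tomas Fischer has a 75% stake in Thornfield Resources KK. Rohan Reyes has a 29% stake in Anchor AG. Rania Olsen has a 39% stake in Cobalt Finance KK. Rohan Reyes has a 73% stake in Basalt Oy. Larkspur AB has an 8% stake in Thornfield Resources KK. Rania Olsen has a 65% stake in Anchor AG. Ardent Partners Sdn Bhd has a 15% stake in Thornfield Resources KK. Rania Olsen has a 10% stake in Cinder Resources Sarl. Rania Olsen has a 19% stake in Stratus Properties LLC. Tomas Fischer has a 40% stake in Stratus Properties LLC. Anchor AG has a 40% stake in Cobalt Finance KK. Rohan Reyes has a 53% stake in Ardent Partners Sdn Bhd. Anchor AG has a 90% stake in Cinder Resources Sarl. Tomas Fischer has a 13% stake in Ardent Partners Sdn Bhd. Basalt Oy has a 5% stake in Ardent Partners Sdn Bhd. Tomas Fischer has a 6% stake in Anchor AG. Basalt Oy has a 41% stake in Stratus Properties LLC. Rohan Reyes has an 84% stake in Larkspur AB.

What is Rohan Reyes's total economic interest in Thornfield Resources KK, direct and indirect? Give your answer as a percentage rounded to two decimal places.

15.22%

Rohan reaches Thornfield along 3 paths.
Via Ardent: 53% × 15% = 7.95%.
Via Basalt → Ardent: 73% × 5% × 15% = 0.5475%.
Via Larkspur: 84% × 8% = 6.72%.
Total: 7.95% + 0.5475% + 6.72% = 15.2175%.
Rounded: 15.22%.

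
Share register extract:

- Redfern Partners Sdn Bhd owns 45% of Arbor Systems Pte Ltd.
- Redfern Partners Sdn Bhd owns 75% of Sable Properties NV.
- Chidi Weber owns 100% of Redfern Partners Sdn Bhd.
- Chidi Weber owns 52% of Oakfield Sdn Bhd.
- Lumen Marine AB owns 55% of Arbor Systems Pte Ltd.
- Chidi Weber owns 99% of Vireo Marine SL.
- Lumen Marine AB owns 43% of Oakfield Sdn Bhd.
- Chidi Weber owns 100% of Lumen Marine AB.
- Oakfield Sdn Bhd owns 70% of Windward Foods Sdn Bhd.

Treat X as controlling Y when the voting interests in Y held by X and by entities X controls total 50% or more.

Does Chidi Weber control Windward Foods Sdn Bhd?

Yes

Chidi holds 100% of Lumen, so Chidi controls Lumen.
Chidi and Lumen together hold 52% + 43% = 95% of Oakfield, so Chidi controls Oakfield.
Oakfield holds 70% of Windward, so Chidi controls Windward.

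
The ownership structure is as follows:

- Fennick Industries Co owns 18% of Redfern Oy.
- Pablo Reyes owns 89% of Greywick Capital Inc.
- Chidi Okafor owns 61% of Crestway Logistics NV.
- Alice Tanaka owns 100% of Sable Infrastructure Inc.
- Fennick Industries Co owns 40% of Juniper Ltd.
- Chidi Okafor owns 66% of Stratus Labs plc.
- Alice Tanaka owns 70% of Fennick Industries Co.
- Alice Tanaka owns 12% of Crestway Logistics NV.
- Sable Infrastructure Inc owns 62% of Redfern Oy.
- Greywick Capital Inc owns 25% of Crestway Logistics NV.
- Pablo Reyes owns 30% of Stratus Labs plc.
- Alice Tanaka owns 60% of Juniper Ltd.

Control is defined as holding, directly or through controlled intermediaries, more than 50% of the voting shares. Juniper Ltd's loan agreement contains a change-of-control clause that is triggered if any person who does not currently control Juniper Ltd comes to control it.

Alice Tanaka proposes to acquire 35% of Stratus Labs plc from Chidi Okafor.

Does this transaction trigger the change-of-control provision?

No

The purchase adds only to Alice's holdings (Chidi's stake shrinks), so Alice is the only person who could newly come to control Juniper.
Alice holds 70% of Fennick, so Alice controls Fennick.
Alice and Fennick together hold 60% + 40% = 100% of Juniper, so Alice controls Juniper.
So Alice already controls Juniper before the transaction.
After the purchase, Alice holds 35% of Stratus directly, and Chidi's stake falls to 31%.
Alice controlled Juniper already, so this is not a new person acquiring control; every other person's position is unchanged or reduced.
No new person acquires control, so the clause is not triggered.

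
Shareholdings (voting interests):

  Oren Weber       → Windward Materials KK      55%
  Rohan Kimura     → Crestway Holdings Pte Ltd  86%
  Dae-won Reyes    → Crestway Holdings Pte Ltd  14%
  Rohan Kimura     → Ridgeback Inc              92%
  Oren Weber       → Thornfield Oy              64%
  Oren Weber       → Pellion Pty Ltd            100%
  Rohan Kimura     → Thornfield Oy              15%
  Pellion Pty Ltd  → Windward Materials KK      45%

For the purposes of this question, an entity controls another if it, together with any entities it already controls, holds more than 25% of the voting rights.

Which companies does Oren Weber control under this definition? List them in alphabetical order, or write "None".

Oren holds 64% of Thornfield, so Oren controls Thornfield.
Oren holds 100% of Pellion, so Oren controls Pellion.
Pellion and Oren together hold 45% + 55% = 100% of Windward, so Oren controls Windward.
No other company's threshold is met.

Pellion Pty Ltd, Thornfield Oy, Windward Materials KK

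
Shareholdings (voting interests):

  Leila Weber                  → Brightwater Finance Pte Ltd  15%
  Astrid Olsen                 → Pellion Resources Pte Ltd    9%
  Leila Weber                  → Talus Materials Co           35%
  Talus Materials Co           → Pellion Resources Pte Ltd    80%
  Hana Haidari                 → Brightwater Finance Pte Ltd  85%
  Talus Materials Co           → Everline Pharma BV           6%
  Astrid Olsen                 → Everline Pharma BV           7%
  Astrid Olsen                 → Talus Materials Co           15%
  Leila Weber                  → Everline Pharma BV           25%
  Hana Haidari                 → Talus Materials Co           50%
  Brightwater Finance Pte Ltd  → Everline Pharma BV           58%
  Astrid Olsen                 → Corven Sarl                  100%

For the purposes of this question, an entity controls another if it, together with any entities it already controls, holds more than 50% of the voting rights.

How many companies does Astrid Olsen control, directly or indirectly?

1

Astrid holds 100% of Corven, so Astrid controls Corven.
No other company's threshold is met.
Astrid controls 1 company.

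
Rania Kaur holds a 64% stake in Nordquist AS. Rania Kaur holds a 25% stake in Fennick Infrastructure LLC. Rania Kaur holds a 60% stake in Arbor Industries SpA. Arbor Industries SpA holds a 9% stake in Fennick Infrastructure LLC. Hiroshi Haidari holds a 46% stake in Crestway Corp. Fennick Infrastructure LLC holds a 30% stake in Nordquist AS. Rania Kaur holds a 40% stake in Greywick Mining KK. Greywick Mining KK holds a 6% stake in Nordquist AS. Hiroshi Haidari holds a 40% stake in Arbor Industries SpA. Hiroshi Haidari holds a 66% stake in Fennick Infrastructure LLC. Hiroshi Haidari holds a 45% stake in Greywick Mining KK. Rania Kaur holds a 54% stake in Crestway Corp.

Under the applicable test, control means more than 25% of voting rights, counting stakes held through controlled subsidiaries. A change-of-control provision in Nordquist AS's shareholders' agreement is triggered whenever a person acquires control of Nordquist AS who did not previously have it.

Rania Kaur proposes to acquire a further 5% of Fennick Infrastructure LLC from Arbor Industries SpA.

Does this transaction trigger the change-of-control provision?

No

The purchase adds only to Rania's holdings (Arbor's stake shrinks), so Rania is the only person who could newly come to control Nordquist.
Rania holds 40% of Greywick, so Rania controls Greywick.
Rania holds 60% of Arbor, so Rania controls Arbor.
Rania and Arbor together hold 25% + 9% = 34% of Fennick, so Rania controls Fennick.
Rania and Fennick and Greywick together hold 64% + 30% + 6% = 100% of Nordquist, so Rania controls Nordquist.
So Rania already controls Nordquist before the transaction.
After the purchase, Rania's direct stake in Fennick rises to 25% + 5% = 30%, and Arbor's stake falls to 4%.
Rania controlled Nordquist already, so this is not a new person acquiring control; every other person's position is unchanged or reduced.
No new person acquires control, so the clause is not triggered.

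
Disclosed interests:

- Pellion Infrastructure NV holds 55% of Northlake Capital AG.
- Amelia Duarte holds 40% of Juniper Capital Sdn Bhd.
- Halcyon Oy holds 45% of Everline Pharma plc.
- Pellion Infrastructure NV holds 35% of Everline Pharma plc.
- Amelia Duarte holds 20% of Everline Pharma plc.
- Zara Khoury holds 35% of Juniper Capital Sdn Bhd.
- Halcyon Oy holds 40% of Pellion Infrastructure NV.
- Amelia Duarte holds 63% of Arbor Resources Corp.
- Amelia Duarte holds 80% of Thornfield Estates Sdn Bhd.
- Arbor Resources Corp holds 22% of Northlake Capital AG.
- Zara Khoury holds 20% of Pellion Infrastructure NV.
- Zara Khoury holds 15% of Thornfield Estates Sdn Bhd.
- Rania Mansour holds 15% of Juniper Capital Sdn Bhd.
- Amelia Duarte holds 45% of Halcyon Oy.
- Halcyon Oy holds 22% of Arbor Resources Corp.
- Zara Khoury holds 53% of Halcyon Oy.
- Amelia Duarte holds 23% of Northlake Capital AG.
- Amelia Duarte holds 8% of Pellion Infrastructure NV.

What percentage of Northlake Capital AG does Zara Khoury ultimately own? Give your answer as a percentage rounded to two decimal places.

25.23%

Zara reaches Northlake along 3 paths.
Via Pellion: 20% × 55% = 11%.
Via Halcyon → Pellion: 53% × 40% × 55% = 11.66%.
Via Halcyon → Arbor: 53% × 22% × 22% = 2.5652%.
Total: 11% + 11.66% + 2.5652% = 25.2252%.
Rounded: 25.23%.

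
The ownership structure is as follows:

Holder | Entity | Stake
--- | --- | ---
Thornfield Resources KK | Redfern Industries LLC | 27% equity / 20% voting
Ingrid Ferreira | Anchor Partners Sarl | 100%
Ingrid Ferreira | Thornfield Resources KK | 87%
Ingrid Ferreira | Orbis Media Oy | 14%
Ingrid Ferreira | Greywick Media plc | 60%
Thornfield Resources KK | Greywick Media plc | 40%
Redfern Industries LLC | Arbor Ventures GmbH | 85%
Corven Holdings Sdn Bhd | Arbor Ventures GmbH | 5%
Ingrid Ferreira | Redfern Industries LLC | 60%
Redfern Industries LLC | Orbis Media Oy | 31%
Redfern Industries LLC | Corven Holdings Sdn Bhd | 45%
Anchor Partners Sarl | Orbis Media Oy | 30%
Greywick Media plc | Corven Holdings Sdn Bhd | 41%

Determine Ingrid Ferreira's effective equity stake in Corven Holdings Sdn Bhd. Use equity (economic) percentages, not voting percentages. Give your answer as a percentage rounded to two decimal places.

Ingrid reaches Corven along 4 paths.
Via Thornfield → Greywick: 87% × 40% × 41% = 14.268%.
Via Greywick: 60% × 41% = 24.6%.
Via Thornfield → Redfern: 87% × 27% × 45% = 10.5705%.
Via Redfern: 60% × 45% = 27%.
Total: 14.268% + 24.6% + 10.5705% + 27% = 76.4385%.
Rounded: 76.44%.

76.44%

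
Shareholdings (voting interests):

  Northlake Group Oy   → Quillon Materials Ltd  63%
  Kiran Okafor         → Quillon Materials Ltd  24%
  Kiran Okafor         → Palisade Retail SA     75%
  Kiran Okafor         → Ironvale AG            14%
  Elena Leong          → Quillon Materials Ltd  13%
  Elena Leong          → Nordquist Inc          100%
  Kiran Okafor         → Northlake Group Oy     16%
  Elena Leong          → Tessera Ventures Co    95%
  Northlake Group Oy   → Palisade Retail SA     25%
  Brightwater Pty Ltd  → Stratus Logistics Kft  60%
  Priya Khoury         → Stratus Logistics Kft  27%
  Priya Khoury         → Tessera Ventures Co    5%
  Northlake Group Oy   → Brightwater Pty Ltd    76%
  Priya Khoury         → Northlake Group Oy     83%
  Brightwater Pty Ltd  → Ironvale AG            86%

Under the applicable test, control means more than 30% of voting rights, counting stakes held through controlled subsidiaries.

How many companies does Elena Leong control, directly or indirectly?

2

Elena holds 95% of Tessera, so Elena controls Tessera.
Elena holds 100% of Nordquist, so Elena controls Nordquist.
No other company's threshold is met.
Elena controls 2 companies.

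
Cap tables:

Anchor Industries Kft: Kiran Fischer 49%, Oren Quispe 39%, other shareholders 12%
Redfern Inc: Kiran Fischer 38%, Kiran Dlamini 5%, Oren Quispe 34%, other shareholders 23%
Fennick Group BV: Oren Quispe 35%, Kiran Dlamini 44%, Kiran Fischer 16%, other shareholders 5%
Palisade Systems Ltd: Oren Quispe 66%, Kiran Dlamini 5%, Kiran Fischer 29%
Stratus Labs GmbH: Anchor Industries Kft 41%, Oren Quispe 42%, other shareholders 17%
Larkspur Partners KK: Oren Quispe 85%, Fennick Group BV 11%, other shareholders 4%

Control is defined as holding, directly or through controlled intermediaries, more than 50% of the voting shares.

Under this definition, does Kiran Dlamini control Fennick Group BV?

No

Kiran Dlamini's largest direct stake is 44% in Fennick, which does not meet the threshold, so Kiran Dlamini controls no company.
In Fennick, Kiran Dlamini's side holds only 44%, not > 50%.
So Kiran Dlamini does not control Fennick.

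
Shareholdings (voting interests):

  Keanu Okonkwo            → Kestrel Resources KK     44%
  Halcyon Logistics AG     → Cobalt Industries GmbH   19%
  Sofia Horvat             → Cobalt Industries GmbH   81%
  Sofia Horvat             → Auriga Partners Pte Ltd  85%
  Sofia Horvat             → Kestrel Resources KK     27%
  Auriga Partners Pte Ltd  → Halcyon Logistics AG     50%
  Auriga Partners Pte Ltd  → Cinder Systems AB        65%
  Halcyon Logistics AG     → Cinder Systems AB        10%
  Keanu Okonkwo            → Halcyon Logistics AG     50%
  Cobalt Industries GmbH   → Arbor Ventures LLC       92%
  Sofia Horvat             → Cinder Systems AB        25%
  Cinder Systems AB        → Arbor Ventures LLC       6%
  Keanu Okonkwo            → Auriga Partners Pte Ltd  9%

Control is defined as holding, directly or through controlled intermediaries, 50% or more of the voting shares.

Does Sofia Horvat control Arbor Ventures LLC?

Yes

Sofia holds 85% of Auriga, so Sofia controls Auriga.
Auriga holds 50% of Halcyon, so Sofia controls Halcyon.
Halcyon and Sofia together hold 19% + 81% = 100% of Cobalt, so Sofia controls Cobalt.
Halcyon and Sofia and Auriga together hold 10% + 25% + 65% = 100% of Cinder, so Sofia controls Cinder.
Cinder and Cobalt together hold 6% + 92% = 98% of Arbor, so Sofia controls Arbor.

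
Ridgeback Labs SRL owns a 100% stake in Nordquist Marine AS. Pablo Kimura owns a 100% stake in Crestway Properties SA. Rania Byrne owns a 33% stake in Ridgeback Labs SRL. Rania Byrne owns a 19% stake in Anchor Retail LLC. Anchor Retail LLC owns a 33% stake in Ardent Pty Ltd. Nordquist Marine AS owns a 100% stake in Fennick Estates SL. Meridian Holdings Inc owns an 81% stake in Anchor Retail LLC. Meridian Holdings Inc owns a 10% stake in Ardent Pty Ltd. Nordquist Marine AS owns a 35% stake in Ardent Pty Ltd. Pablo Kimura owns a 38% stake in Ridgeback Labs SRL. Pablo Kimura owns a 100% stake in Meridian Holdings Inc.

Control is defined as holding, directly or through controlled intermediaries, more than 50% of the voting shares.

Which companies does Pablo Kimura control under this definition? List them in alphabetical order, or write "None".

Anchor Retail LLC, Crestway Properties SA, Meridian Holdings Inc

Pablo holds 100% of Meridian, so Pablo controls Meridian.
Meridian holds 81% of Anchor, so Pablo controls Anchor.
Pablo holds 100% of Crestway, so Pablo controls Crestway.
No other company's threshold is met.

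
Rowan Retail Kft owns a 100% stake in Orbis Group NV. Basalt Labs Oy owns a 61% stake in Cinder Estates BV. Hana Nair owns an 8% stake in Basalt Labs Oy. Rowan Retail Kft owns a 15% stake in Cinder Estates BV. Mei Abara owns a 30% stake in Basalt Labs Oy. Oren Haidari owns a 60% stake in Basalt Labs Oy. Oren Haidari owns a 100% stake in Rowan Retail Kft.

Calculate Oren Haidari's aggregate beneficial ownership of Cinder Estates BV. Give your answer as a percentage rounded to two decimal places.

51.60%

Oren reaches Cinder along 2 paths.
Via Basalt: 60% × 61% = 36.6%.
Via Rowan: 100% × 15% = 15%.
Total: 36.6% + 15% = 51.6%.
Rounded: 51.60%.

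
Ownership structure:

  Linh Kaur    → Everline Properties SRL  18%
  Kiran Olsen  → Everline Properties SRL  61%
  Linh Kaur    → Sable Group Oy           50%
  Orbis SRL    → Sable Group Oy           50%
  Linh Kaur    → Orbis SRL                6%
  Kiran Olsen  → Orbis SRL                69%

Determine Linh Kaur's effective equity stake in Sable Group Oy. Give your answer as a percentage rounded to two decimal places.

53.00%

Linh reaches Sable along 2 paths.
Direct stake: 50% = 50%.
Via Orbis: 6% × 50% = 3%.
Total: 50% + 3% = 53%.
Rounded: 53.00%.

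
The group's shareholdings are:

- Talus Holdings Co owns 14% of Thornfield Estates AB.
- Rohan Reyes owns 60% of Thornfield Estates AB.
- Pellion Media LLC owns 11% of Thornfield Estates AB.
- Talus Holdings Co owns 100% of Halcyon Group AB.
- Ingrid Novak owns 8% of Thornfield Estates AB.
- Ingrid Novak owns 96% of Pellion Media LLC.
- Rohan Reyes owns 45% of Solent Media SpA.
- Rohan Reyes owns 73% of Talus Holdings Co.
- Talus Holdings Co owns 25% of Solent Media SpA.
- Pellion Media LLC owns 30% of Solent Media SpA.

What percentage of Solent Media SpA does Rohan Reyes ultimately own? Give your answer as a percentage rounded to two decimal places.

Rohan reaches Solent along 2 paths.
Via Talus: 73% × 25% = 18.25%.
Direct stake: 45% = 45%.
Total: 18.25% + 45% = 63.25%.

63.25%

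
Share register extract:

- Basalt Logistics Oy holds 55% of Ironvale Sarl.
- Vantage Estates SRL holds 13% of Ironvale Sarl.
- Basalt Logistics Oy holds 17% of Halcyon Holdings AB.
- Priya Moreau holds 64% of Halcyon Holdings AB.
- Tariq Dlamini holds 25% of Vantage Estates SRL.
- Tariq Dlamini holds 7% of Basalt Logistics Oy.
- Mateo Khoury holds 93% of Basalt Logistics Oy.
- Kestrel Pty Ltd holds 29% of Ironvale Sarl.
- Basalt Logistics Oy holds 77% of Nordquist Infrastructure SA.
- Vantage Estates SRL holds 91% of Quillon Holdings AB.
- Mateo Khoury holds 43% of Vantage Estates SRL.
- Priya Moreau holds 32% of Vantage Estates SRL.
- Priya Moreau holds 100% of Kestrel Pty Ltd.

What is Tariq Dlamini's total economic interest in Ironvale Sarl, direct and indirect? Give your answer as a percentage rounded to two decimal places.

Tariq reaches Ironvale along 2 paths.
Via Basalt: 7% × 55% = 3.85%.
Via Vantage: 25% × 13% = 3.25%.
Total: 3.85% + 3.25% = 7.1%.
Rounded: 7.10%.

7.10%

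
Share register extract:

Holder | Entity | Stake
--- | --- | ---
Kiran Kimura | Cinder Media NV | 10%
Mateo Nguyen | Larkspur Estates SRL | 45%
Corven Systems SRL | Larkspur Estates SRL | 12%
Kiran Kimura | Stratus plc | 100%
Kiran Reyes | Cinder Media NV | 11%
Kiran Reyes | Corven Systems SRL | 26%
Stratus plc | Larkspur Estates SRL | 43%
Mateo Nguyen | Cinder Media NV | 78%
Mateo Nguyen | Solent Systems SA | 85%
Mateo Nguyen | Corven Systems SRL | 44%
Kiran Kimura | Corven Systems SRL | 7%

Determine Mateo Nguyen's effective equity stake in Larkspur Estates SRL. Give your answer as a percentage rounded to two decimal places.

50.28%

Mateo reaches Larkspur along 2 paths.
Via Corven: 44% × 12% = 5.28%.
Direct stake: 45% = 45%.
Total: 5.28% + 45% = 50.28%.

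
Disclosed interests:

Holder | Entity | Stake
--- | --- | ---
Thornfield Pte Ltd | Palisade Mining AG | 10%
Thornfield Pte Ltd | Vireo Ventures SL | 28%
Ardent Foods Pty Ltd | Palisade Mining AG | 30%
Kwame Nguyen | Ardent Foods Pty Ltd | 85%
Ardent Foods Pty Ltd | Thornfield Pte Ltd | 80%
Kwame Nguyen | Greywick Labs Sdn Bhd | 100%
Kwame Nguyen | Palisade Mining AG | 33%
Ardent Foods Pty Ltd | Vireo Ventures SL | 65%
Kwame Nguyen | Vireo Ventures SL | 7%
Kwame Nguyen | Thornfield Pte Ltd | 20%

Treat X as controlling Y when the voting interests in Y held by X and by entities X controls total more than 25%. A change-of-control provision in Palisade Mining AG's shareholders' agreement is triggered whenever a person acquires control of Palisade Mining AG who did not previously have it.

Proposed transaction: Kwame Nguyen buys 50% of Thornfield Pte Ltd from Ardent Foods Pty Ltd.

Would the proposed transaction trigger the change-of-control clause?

No

The purchase adds only to Kwame's holdings (Ardent's stake shrinks), so Kwame is the only person who could newly come to control Palisade.
Kwame holds 85% of Ardent, so Kwame controls Ardent.
Kwame and Ardent together hold 20% + 80% = 100% of Thornfield, so Kwame controls Thornfield.
Kwame and Thornfield and Ardent together hold 33% + 10% + 30% = 73% of Palisade, so Kwame controls Palisade.
So Kwame already controls Palisade before the transaction.
After the purchase, Kwame's direct stake in Thornfield rises to 20% + 50% = 70%, and Ardent's stake falls to 30%.
Kwame controlled Palisade already, so this is not a new person acquiring control; every other person's position is unchanged or reduced.
No new person acquires control, so the clause is not triggered.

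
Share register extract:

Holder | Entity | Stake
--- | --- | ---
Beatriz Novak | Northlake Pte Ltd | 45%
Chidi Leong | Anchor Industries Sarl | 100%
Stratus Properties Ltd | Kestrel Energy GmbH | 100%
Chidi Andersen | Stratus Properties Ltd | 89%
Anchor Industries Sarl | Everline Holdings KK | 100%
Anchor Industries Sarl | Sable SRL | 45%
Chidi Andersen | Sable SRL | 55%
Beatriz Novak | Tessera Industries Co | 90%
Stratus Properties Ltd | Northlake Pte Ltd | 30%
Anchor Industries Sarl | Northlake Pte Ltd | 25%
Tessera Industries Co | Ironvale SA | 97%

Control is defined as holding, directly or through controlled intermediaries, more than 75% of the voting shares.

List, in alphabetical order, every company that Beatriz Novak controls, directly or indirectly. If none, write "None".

Beatriz holds 90% of Tessera, so Beatriz controls Tessera.
Tessera holds 97% of Ironvale, so Beatriz controls Ironvale.
No other company's threshold is met.

Ironvale SA, Tessera Industries Co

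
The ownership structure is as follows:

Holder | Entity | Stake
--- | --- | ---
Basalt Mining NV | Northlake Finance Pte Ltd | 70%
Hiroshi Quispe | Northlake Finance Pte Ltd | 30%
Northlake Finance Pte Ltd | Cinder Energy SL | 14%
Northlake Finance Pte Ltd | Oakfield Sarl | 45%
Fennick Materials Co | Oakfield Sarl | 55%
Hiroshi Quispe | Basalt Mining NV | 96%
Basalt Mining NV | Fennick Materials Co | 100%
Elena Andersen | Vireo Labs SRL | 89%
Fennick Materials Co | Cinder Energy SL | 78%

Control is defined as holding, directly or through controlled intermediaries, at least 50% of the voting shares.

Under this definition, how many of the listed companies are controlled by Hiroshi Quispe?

Hiroshi holds 96% of Basalt, so Hiroshi controls Basalt.
Basalt holds 100% of Fennick, so Hiroshi controls Fennick.
Basalt and Hiroshi together hold 70% + 30% = 100% of Northlake, so Hiroshi controls Northlake.
Fennick and Northlake together hold 55% + 45% = 100% of Oakfield, so Hiroshi controls Oakfield.
Fennick and Northlake together hold 78% + 14% = 92% of Cinder, so Hiroshi controls Cinder.
No other company's threshold is met.
Hiroshi controls 5 companies.

5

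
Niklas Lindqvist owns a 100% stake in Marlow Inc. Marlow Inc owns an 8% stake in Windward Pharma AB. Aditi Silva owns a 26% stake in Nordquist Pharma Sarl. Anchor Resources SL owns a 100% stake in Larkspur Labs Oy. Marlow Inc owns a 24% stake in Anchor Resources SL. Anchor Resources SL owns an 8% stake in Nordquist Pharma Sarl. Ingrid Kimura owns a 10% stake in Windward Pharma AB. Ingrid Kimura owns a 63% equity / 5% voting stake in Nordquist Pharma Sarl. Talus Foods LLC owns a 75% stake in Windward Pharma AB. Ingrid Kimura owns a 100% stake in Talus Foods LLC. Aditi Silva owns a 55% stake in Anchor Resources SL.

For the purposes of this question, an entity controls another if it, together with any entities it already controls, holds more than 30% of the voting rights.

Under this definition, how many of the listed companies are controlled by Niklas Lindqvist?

1

Niklas holds 100% of Marlow, so Niklas controls Marlow.
No other company's threshold is met.
Niklas controls 1 company.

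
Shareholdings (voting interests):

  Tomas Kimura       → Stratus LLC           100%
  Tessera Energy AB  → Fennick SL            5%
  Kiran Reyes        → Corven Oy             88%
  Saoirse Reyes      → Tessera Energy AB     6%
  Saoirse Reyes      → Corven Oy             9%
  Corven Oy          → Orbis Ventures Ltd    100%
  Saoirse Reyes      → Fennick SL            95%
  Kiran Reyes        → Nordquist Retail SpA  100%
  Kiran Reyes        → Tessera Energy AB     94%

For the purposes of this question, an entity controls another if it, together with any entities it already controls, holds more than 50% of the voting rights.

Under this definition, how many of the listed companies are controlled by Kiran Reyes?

Kiran holds 100% of Nordquist, so Kiran controls Nordquist.
Kiran holds 88% of Corven, so Kiran controls Corven.
Kiran holds 94% of Tessera, so Kiran controls Tessera.
Corven holds 100% of Orbis, so Kiran controls Orbis.
No other company's threshold is met.
Kiran controls 4 companies.

4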